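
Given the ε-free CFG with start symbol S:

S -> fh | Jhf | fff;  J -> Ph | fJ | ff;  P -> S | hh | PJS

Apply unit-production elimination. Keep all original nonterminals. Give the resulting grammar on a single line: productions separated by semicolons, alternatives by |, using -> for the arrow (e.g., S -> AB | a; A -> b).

S -> fh | Jhf | fff; J -> Ph | fJ | ff; P -> fh | hh | Jhf | PJS | fff

Unit productions: P->S.
Unit pairs (A ⇒* B via units): (P,S).
S: inherits non-unit rules of {S} → Jhf | fff | fh.
J: inherits non-unit rules of {J} → Ph | fJ | ff.
P: inherits non-unit rules of {P, S} → Jhf | PJS | fff | fh | hh.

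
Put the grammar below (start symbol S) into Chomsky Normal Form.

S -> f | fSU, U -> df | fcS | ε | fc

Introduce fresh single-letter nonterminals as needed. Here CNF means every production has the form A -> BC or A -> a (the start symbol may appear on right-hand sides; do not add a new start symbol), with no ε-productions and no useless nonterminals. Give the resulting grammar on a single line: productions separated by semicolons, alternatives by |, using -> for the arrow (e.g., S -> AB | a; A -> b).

S -> f | AD | AS; A -> f; B -> d; C -> c; D -> SU; E -> CS; U -> AC | AE | BA

Nullable: {U}; after ε-elimination: S -> f | fS | fSU; U -> df | fc | fcS.
No unit productions to eliminate.
TERM: introduce C -> c, B -> d, A -> f and substitute in every rule of length ≥2.
BIN: S -> ASU becomes S -> AD, D -> SU; U -> ACS becomes U -> AE, E -> CS.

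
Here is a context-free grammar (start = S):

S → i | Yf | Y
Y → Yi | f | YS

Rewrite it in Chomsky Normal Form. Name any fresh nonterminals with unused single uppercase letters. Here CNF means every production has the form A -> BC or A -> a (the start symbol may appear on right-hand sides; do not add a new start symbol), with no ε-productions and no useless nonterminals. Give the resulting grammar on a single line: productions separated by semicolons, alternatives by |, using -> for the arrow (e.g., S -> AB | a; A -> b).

S -> f | i | YA | YB | YS; A -> f; B -> i; Y -> f | YB | YS

No ε-productions.
After unit-elimination: S -> f | i | YS | Yf | Yi; Y -> f | YS | Yi.
TERM: introduce A -> f, B -> i and substitute in every rule of length ≥2.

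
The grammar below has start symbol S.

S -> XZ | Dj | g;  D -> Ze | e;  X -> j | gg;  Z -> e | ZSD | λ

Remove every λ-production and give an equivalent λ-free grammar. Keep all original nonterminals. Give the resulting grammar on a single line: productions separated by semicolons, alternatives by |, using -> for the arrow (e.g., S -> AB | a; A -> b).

S -> X | g | Dj | XZ; D -> e | Ze; X -> j | gg; Z -> e | SD | ZSD

Nullable set: {Z}.
S -> XZ: Z nullable, giving X | XZ.
D -> Ze: Z nullable, giving Ze | e.
Drop Z -> λ.
Z -> ZSD: Z nullable, giving SD | ZSD.
Unchanged (no nullable symbols): S -> Dj; S -> g; D -> e; X -> gg; X -> j; Z -> e.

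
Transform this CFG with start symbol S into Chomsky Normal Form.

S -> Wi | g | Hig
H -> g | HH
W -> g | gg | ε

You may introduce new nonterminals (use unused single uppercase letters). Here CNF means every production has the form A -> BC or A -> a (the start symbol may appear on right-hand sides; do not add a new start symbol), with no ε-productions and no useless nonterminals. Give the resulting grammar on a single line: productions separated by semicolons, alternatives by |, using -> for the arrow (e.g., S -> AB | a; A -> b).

Nullable: {W}; after ε-elimination: S -> g | i | Wi | Hig; H -> g | HH; W -> g | gg.
No unit productions to eliminate.
TERM: introduce B -> g, A -> i and substitute in every rule of length ≥2.
BIN: S -> HAB becomes S -> HC, C -> AB.

S -> g | i | HC | WA; A -> i; B -> g; C -> AB; H -> g | HH; W -> g | BB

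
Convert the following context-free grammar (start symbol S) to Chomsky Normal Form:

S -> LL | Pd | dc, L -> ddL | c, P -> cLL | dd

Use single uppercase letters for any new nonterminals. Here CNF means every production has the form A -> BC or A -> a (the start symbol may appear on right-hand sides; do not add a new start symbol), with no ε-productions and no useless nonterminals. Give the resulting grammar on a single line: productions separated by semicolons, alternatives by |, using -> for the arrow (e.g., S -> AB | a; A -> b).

S -> AB | LL | PA; A -> d; B -> c; C -> AL; D -> LL; L -> c | AC; P -> AA | BD

No ε-productions.
No unit productions to eliminate.
TERM: introduce B -> c, A -> d and substitute in every rule of length ≥2.
BIN: L -> AAL becomes L -> AC, C -> AL; P -> BLL becomes P -> BD, D -> LL.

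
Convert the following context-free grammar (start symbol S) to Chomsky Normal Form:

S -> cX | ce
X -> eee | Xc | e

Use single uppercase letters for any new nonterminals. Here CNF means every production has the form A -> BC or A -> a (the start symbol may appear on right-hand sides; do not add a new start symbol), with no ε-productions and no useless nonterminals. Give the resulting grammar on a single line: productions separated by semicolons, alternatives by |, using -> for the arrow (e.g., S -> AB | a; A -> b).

No ε-productions.
No unit productions to eliminate.
TERM: introduce A -> c, B -> e and substitute in every rule of length ≥2.
BIN: X -> BBB becomes X -> BC, C -> BB.

S -> AB | AX; A -> c; B -> e; C -> BB; X -> e | BC | XA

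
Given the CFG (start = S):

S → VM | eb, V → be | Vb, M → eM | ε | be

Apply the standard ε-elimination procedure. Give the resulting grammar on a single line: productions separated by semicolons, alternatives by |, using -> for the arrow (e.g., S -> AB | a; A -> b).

S -> V | VM | eb; M -> e | be | eM; V -> Vb | be

Nullable set: {M}.
S -> VM: M nullable, giving V | VM.
Drop M -> ε.
M -> eM: M nullable, giving e | eM.
Unchanged (no nullable symbols): S -> eb; M -> be; V -> Vb; V -> be.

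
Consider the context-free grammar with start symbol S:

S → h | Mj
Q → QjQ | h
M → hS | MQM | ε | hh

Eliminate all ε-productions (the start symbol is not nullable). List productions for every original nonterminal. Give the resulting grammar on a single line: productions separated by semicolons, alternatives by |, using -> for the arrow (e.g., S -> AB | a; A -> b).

S -> h | j | Mj; M -> Q | MQ | QM | hS | hh | MQM; Q -> h | QjQ

Nullable set: {M}.
S -> Mj: M nullable, giving Mj | j.
Drop M -> ε.
M -> MQM: M, M nullable, giving MQ | MQM | Q | QM.
Unchanged (no nullable symbols): S -> h; M -> hS; M -> hh; Q -> QjQ; Q -> h.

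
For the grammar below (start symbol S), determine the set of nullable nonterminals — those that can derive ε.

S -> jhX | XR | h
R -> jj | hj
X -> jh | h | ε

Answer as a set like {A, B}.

{X}

Directly nullable (have an ε-rule): {X}.
Not nullable: R, S — each has a terminal in every rule's right-hand side or depends on a non-nullable symbol.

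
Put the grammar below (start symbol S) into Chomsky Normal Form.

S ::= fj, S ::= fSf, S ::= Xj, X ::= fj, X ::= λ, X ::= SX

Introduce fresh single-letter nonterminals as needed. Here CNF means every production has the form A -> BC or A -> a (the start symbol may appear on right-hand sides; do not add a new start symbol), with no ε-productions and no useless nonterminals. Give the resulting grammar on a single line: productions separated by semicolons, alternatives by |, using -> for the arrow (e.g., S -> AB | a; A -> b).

S -> j | BA | BC | XA; A -> j; B -> f; C -> SB; D -> SB; X -> j | BA | BD | SX | XA

Nullable: {X}; after ε-elimination: S -> j | Xj | fj | fSf; X -> S | SX | fj.
After unit-elimination: S -> j | Xj | fj | fSf; X -> j | SX | Xj | fj | fSf.
TERM: introduce B -> f, A -> j and substitute in every rule of length ≥2.
BIN: S -> BSB becomes S -> BC, C -> SB; X -> BSB becomes X -> BD, D -> SB.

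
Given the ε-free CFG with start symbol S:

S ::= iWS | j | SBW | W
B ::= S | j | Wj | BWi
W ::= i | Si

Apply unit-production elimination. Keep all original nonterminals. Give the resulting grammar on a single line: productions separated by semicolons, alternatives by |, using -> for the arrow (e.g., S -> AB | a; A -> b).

S -> i | j | Si | SBW | iWS; B -> i | j | Si | Wj | BWi | SBW | iWS; W -> i | Si

Unit productions: B->S, S->W.
Unit pairs (A ⇒* B via units): (B,S), (B,W), (S,W).
S: inherits non-unit rules of {S, W} → SBW | Si | i | iWS | j.
B: inherits non-unit rules of {B, S, W} → BWi | SBW | Si | Wj | i | iWS | j.
W: inherits non-unit rules of {W} → Si | i.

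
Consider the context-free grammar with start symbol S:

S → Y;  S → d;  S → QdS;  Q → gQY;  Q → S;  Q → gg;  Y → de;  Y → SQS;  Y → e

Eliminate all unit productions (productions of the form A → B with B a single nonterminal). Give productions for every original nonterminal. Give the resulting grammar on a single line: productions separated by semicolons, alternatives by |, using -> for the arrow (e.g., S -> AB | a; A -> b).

Unit productions: Q->S, S->Y.
Unit pairs (A ⇒* B via units): (Q,S), (Q,Y), (S,Y).
S: inherits non-unit rules of {S, Y} → QdS | SQS | d | de | e.
Q: inherits non-unit rules of {Q, S, Y} → QdS | SQS | d | de | e | gQY | gg.
Y: inherits non-unit rules of {Y} → SQS | de | e.

S -> d | e | de | QdS | SQS; Q -> d | e | de | gg | QdS | SQS | gQY; Y -> e | de | SQS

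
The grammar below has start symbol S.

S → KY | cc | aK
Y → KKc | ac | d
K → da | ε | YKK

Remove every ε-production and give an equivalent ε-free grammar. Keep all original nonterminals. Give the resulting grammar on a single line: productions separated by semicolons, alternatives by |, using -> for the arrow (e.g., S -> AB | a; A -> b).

S -> Y | a | KY | aK | cc; K -> Y | YK | da | YKK; Y -> c | d | Kc | ac | KKc

Nullable set: {K}.
S -> KY: K nullable, giving KY | Y.
S -> aK: K nullable, giving a | aK.
Drop K -> ε.
K -> YKK: K, K nullable, giving Y | YK | YKK.
Y -> KKc: K, K nullable, giving KKc | Kc | c.
Unchanged (no nullable symbols): S -> cc; K -> da; Y -> ac; Y -> d.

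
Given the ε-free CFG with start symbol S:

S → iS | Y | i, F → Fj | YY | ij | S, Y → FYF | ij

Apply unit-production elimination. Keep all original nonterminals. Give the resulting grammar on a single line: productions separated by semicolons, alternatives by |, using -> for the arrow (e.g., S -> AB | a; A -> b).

Unit productions: F->S, S->Y.
Unit pairs (A ⇒* B via units): (F,S), (F,Y), (S,Y).
S: inherits non-unit rules of {S, Y} → FYF | i | iS | ij.
F: inherits non-unit rules of {F, S, Y} → FYF | Fj | YY | i | iS | ij.
Y: inherits non-unit rules of {Y} → FYF | ij.

S -> i | iS | ij | FYF; F -> i | Fj | YY | iS | ij | FYF; Y -> ij | FYF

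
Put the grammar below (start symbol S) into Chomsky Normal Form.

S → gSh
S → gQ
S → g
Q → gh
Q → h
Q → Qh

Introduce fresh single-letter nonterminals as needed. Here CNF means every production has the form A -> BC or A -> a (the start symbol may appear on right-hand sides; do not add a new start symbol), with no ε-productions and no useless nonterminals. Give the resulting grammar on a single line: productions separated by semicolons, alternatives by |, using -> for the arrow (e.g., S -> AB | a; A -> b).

No ε-productions.
No unit productions to eliminate.
TERM: introduce B -> g, A -> h and substitute in every rule of length ≥2.
BIN: S -> BSA becomes S -> BC, C -> SA.

S -> g | BC | BQ; A -> h; B -> g; C -> SA; Q -> h | BA | QA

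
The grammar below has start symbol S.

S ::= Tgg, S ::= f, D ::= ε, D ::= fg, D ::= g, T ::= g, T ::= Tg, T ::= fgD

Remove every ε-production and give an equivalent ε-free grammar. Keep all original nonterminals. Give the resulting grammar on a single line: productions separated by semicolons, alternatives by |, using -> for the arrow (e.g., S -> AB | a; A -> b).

S -> f | Tgg; D -> g | fg; T -> g | Tg | fg | fgD

Nullable set: {D}.
Drop D -> ε.
T -> fgD: D nullable, giving fg | fgD.
Unchanged (no nullable symbols): S -> Tgg; S -> f; D -> fg; D -> g; T -> Tg; T -> g.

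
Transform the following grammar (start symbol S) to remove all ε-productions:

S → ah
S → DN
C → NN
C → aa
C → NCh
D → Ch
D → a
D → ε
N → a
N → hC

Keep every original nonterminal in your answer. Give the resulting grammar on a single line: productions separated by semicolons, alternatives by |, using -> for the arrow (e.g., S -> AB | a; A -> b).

Nullable set: {D}.
S -> DN: D nullable, giving DN | N.
Drop D -> ε.
Unchanged (no nullable symbols): S -> ah; C -> NCh; C -> NN; C -> aa; D -> Ch; D -> a; N -> a; N -> hC.

S -> N | DN | ah; C -> NN | aa | NCh; D -> a | Ch; N -> a | hC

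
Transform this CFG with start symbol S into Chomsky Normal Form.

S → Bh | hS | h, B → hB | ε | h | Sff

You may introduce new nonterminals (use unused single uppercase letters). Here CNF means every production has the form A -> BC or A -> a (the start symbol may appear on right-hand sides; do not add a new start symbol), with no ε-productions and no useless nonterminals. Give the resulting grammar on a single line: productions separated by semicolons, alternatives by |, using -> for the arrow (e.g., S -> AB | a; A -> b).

Nullable: {B}; after ε-elimination: S -> h | Bh | hS; B -> h | hB | Sff.
No unit productions to eliminate.
TERM: introduce A -> f, C -> h and substitute in every rule of length ≥2.
BIN: B -> SAA becomes B -> SD, D -> AA.

S -> h | BC | CS; A -> f; B -> h | CB | SD; C -> h; D -> AA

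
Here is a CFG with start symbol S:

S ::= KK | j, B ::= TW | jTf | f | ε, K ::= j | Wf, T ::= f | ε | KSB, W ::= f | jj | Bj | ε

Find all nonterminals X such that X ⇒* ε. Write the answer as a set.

{B, T, W}

Directly nullable (have an ε-rule): {B, T, W}.
Not nullable: K, S — each has a terminal in every rule's right-hand side or depends on a non-nullable symbol.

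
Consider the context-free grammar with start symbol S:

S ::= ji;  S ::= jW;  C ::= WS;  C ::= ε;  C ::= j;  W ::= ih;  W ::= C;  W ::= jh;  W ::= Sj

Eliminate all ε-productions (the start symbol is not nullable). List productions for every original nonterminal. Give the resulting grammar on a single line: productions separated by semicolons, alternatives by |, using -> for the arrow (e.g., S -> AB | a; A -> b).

S -> j | jW | ji; C -> S | j | WS; W -> C | Sj | ih | jh

Nullable set: {C, W}.
S -> jW: W nullable, giving j | jW.
Drop C -> ε.
C -> WS: W nullable, giving S | WS.
W -> C: C nullable, giving C.
Unchanged (no nullable symbols): S -> ji; C -> j; W -> Sj; W -> ih; W -> jh.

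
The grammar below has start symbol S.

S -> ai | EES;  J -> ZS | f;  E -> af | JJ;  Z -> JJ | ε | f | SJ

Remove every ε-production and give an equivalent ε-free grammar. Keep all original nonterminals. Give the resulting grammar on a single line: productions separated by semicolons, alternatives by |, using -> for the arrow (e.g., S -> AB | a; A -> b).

Nullable set: {Z}.
J -> ZS: Z nullable, giving S | ZS.
Drop Z -> ε.
Unchanged (no nullable symbols): S -> EES; S -> ai; E -> JJ; E -> af; J -> f; Z -> JJ; Z -> SJ; Z -> f.

S -> ai | EES; E -> JJ | af; J -> S | f | ZS; Z -> f | JJ | SJ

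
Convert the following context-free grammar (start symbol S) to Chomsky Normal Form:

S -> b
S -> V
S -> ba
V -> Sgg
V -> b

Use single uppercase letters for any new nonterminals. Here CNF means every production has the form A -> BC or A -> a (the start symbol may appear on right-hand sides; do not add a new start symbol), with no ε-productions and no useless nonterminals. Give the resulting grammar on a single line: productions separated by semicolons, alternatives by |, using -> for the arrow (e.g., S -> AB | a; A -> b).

S -> b | BC | SD; A -> g; B -> b; C -> a; D -> AA

No ε-productions.
After unit-elimination: S -> b | ba | Sgg; V -> b | Sgg.
TERM: introduce C -> a, B -> b, A -> g and substitute in every rule of length ≥2.
BIN: S -> SAA becomes S -> SD, D -> AA; V -> SAA becomes V -> SE, E -> AA.
Drop unreachable/unproductive: V.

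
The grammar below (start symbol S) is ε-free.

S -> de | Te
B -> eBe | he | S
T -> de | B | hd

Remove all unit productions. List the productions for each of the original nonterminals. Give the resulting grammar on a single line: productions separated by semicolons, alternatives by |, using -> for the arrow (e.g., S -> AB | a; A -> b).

S -> Te | de; B -> Te | de | he | eBe; T -> Te | de | hd | he | eBe

Unit productions: B->S, T->B.
Unit pairs (A ⇒* B via units): (B,S), (T,B), (T,S).
S: inherits non-unit rules of {S} → Te | de.
B: inherits non-unit rules of {B, S} → Te | de | eBe | he.
T: inherits non-unit rules of {B, S, T} → Te | de | eBe | hd | he.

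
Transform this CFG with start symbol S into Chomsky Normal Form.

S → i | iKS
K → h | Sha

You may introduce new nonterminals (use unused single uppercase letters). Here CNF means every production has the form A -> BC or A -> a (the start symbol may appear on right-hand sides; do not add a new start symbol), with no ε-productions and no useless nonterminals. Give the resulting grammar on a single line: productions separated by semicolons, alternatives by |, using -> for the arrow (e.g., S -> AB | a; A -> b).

No ε-productions.
No unit productions to eliminate.
TERM: introduce B -> a, A -> h, C -> i and substitute in every rule of length ≥2.
BIN: K -> SAB becomes K -> SD, D -> AB; S -> CKS becomes S -> CE, E -> KS.

S -> i | CE; A -> h; B -> a; C -> i; D -> AB; E -> KS; K -> h | SD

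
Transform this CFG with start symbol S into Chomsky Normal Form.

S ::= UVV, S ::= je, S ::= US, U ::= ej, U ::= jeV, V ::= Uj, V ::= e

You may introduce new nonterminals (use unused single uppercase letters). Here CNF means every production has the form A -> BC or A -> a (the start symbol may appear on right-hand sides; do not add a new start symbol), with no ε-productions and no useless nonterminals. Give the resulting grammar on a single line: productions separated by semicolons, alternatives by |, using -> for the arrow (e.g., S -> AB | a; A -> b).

S -> AB | UC | US; A -> j; B -> e; C -> VV; D -> BV; U -> AD | BA; V -> e | UA

No ε-productions.
No unit productions to eliminate.
TERM: introduce B -> e, A -> j and substitute in every rule of length ≥2.
BIN: S -> UVV becomes S -> UC, C -> VV; U -> ABV becomes U -> AD, D -> BV.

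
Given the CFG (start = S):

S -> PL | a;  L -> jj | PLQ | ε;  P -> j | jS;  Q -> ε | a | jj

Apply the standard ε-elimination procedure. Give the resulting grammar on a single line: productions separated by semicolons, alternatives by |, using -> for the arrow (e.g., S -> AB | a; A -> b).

S -> P | a | PL; L -> P | PL | PQ | jj | PLQ; P -> j | jS; Q -> a | jj

Nullable set: {L, Q}.
S -> PL: L nullable, giving P | PL.
Drop L -> ε.
L -> PLQ: L, Q nullable, giving P | PL | PLQ | PQ.
Drop Q -> ε.
Unchanged (no nullable symbols): S -> a; L -> jj; P -> j; P -> jS; Q -> a; Q -> jj.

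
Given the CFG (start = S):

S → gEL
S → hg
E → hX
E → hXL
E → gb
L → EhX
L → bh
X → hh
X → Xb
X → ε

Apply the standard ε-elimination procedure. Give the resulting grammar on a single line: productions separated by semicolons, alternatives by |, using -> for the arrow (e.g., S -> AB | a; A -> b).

Nullable set: {X}.
E -> hX: X nullable, giving h | hX.
E -> hXL: X nullable, giving hL | hXL.
L -> EhX: X nullable, giving Eh | EhX.
Drop X -> ε.
X -> Xb: X nullable, giving Xb | b.
Unchanged (no nullable symbols): S -> gEL; S -> hg; E -> gb; L -> bh; X -> hh.

S -> hg | gEL; E -> h | gb | hL | hX | hXL; L -> Eh | bh | EhX; X -> b | Xb | hh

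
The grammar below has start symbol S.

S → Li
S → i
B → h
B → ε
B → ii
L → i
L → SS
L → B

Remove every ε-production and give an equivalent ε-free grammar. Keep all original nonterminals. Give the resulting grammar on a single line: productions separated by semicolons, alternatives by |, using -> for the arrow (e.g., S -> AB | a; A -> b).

Nullable set: {B, L}.
S -> Li: L nullable, giving Li | i.
Drop B -> ε.
L -> B: B nullable, giving B.
Unchanged (no nullable symbols): S -> i; B -> h; B -> ii; L -> SS; L -> i.

S -> i | Li; B -> h | ii; L -> B | i | SS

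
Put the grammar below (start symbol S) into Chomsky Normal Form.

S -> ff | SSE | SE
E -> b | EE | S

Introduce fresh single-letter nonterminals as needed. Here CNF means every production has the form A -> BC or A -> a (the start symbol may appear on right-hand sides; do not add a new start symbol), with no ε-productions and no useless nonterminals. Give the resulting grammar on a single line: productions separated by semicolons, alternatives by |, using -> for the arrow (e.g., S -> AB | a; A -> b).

S -> AA | SC | SE; A -> f; B -> SE; C -> SE; E -> b | AA | EE | SB | SE

No ε-productions.
After unit-elimination: S -> SE | ff | SSE; E -> b | EE | SE | ff | SSE.
TERM: introduce A -> f and substitute in every rule of length ≥2.
BIN: E -> SSE becomes E -> SB, B -> SE; S -> SSE becomes S -> SC, C -> SE.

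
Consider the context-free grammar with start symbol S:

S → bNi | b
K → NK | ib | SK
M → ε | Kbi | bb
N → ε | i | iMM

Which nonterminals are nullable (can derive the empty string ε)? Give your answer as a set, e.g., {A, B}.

Directly nullable (have an ε-rule): {M, N}.
Not nullable: K, S — each has a terminal in every rule's right-hand side or depends on a non-nullable symbol.

{M, N}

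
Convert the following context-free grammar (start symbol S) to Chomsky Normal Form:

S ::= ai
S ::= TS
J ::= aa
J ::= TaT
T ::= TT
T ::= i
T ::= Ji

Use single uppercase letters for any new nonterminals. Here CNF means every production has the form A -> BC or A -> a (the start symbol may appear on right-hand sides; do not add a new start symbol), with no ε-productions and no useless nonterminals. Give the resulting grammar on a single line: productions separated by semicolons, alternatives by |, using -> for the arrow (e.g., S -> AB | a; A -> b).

No ε-productions.
No unit productions to eliminate.
TERM: introduce A -> a, B -> i and substitute in every rule of length ≥2.
BIN: J -> TAT becomes J -> TC, C -> AT.

S -> AB | TS; A -> a; B -> i; C -> AT; J -> AA | TC; T -> i | JB | TT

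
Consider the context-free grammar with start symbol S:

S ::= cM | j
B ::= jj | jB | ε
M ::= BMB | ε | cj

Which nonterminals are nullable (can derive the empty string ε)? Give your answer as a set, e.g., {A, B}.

{B, M}

Directly nullable (have an ε-rule): {B, M}.
Not nullable: S — each has a terminal in every rule's right-hand side or depends on a non-nullable symbol.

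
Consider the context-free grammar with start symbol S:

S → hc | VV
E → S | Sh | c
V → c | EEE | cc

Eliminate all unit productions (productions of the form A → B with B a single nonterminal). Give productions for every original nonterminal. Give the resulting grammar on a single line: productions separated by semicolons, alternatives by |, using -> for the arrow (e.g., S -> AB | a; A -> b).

Unit productions: E->S.
Unit pairs (A ⇒* B via units): (E,S).
S: inherits non-unit rules of {S} → VV | hc.
E: inherits non-unit rules of {E, S} → Sh | VV | c | hc.
V: inherits non-unit rules of {V} → EEE | c | cc.

S -> VV | hc; E -> c | Sh | VV | hc; V -> c | cc | EEE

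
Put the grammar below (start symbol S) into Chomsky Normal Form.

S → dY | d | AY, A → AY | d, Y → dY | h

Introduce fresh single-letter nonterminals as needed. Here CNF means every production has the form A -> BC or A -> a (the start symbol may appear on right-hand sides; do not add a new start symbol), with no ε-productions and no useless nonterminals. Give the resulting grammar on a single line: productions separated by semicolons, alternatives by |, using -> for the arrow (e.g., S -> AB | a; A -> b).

S -> d | AY | BY; A -> d | AY; B -> d; Y -> h | BY

No ε-productions.
No unit productions to eliminate.
TERM: introduce B -> d and substitute in every rule of length ≥2.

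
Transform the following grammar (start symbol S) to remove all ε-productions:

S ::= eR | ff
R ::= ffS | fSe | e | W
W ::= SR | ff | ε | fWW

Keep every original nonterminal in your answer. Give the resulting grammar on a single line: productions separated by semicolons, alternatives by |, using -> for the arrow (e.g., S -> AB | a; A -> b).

S -> e | eR | ff; R -> W | e | fSe | ffS; W -> S | f | SR | fW | ff | fWW

Nullable set: {R, W}.
S -> eR: R nullable, giving e | eR.
R -> W: W nullable, giving W.
Drop W -> ε.
W -> SR: R nullable, giving S | SR.
W -> fWW: W, W nullable, giving f | fW | fWW.
Unchanged (no nullable symbols): S -> ff; R -> e; R -> fSe; R -> ffS; W -> ff.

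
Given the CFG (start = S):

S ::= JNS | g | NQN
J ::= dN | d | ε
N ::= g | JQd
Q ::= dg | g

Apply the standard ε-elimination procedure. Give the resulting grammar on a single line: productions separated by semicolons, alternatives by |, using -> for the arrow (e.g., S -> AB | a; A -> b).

S -> g | NS | JNS | NQN; J -> d | dN; N -> g | Qd | JQd; Q -> g | dg

Nullable set: {J}.
S -> JNS: J nullable, giving JNS | NS.
Drop J -> ε.
N -> JQd: J nullable, giving JQd | Qd.
Unchanged (no nullable symbols): S -> NQN; S -> g; J -> d; J -> dN; N -> g; Q -> dg; Q -> g.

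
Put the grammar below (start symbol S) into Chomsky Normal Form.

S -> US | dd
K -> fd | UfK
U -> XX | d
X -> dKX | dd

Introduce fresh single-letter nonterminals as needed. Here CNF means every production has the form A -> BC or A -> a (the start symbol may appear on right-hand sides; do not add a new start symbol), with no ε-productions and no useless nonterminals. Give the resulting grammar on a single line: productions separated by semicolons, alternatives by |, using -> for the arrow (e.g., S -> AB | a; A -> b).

S -> BB | US; A -> f; B -> d; C -> AK; D -> KX; K -> AB | UC; U -> d | XX; X -> BB | BD

No ε-productions.
No unit productions to eliminate.
TERM: introduce B -> d, A -> f and substitute in every rule of length ≥2.
BIN: K -> UAK becomes K -> UC, C -> AK; X -> BKX becomes X -> BD, D -> KX.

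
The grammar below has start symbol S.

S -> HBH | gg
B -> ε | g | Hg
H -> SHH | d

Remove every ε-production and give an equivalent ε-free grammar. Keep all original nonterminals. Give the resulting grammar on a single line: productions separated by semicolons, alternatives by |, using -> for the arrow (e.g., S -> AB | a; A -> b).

Nullable set: {B}.
S -> HBH: B nullable, giving HBH | HH.
Drop B -> ε.
Unchanged (no nullable symbols): S -> gg; B -> Hg; B -> g; H -> SHH; H -> d.

S -> HH | gg | HBH; B -> g | Hg; H -> d | SHH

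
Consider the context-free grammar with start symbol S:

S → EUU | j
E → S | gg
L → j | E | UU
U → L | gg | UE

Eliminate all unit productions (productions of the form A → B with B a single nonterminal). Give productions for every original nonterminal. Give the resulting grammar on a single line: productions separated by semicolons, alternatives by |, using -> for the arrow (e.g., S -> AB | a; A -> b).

S -> j | EUU; E -> j | gg | EUU; L -> j | UU | gg | EUU; U -> j | UE | UU | gg | EUU

Unit productions: E->S, L->E, U->L.
Unit pairs (A ⇒* B via units): (E,S), (L,E), (L,S), (U,E), (U,L), (U,S).
S: inherits non-unit rules of {S} → EUU | j.
E: inherits non-unit rules of {E, S} → EUU | gg | j.
L: inherits non-unit rules of {E, L, S} → EUU | UU | gg | j.
U: inherits non-unit rules of {E, L, S, U} → EUU | UE | UU | gg | j.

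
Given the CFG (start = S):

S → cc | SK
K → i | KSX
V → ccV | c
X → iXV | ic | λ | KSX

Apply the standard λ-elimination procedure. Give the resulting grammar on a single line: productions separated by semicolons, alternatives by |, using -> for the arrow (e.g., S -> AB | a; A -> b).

S -> SK | cc; K -> i | KS | KSX; V -> c | ccV; X -> KS | iV | ic | KSX | iXV

Nullable set: {X}.
K -> KSX: X nullable, giving KS | KSX.
Drop X -> λ.
X -> KSX: X nullable, giving KS | KSX.
X -> iXV: X nullable, giving iV | iXV.
Unchanged (no nullable symbols): S -> SK; S -> cc; K -> i; V -> c; V -> ccV; X -> ic.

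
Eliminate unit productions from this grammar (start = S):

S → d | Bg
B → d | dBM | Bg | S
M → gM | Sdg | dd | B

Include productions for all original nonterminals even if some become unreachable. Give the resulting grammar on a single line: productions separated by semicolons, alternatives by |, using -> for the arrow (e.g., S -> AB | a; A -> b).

S -> d | Bg; B -> d | Bg | dBM; M -> d | Bg | dd | gM | Sdg | dBM

Unit productions: B->S, M->B.
Unit pairs (A ⇒* B via units): (B,S), (M,B), (M,S).
S: inherits non-unit rules of {S} → Bg | d.
B: inherits non-unit rules of {B, S} → Bg | d | dBM.
M: inherits non-unit rules of {B, M, S} → Bg | Sdg | d | dBM | dd | gM.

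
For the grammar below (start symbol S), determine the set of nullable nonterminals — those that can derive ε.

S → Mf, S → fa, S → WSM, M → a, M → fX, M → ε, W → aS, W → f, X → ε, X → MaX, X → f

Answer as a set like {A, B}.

{M, X}

Directly nullable (have an ε-rule): {M, X}.
Not nullable: S, W — each has a terminal in every rule's right-hand side or depends on a non-nullable symbol.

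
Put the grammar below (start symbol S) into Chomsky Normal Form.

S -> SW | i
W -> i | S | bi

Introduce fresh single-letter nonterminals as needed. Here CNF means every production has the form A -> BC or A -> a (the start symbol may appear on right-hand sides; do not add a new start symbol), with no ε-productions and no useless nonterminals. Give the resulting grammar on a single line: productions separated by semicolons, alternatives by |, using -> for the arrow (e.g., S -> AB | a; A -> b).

No ε-productions.
After unit-elimination: S -> i | SW; W -> i | SW | bi.
TERM: introduce A -> b, B -> i and substitute in every rule of length ≥2.

S -> i | SW; A -> b; B -> i; W -> i | AB | SW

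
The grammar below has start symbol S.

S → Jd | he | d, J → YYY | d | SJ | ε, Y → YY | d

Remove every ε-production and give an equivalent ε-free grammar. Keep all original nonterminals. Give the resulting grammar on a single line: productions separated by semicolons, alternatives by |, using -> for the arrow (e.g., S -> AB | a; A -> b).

Nullable set: {J}.
S -> Jd: J nullable, giving Jd | d.
Drop J -> ε.
J -> SJ: J nullable, giving S | SJ.
Unchanged (no nullable symbols): S -> d; S -> he; J -> YYY; J -> d; Y -> YY; Y -> d.

S -> d | Jd | he; J -> S | d | SJ | YYY; Y -> d | YY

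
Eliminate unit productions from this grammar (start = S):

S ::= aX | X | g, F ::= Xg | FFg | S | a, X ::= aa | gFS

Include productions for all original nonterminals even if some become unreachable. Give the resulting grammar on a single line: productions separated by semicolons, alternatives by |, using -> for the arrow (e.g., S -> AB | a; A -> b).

S -> g | aX | aa | gFS; F -> a | g | Xg | aX | aa | FFg | gFS; X -> aa | gFS

Unit productions: F->S, S->X.
Unit pairs (A ⇒* B via units): (F,S), (F,X), (S,X).
S: inherits non-unit rules of {S, X} → aX | aa | g | gFS.
F: inherits non-unit rules of {F, S, X} → FFg | Xg | a | aX | aa | g | gFS.
X: inherits non-unit rules of {X} → aa | gFS.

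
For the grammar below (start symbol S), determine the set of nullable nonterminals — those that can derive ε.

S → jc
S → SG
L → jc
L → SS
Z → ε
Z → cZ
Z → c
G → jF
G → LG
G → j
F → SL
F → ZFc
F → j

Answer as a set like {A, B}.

{Z}

Directly nullable (have an ε-rule): {Z}.
Not nullable: F, G, L, S — each has a terminal in every rule's right-hand side or depends on a non-nullable symbol.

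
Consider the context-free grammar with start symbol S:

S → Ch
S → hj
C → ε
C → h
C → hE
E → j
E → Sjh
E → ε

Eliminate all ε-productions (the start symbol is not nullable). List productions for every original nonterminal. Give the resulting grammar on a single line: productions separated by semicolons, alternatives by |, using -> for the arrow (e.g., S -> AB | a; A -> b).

S -> h | Ch | hj; C -> h | hE; E -> j | Sjh

Nullable set: {C, E}.
S -> Ch: C nullable, giving Ch | h.
Drop C -> ε.
C -> hE: E nullable, giving h | hE.
Drop E -> ε.
Unchanged (no nullable symbols): S -> hj; C -> h; E -> Sjh; E -> j.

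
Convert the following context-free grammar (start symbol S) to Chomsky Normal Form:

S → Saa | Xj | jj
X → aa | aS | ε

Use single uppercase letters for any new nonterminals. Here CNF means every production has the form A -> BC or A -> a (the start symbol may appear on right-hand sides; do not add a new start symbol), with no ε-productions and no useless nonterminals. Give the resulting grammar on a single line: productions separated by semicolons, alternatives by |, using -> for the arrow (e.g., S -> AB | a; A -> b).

Nullable: {X}; after ε-elimination: S -> j | Xj | jj | Saa; X -> aS | aa.
No unit productions to eliminate.
TERM: introduce A -> a, B -> j and substitute in every rule of length ≥2.
BIN: S -> SAA becomes S -> SC, C -> AA.

S -> j | BB | SC | XB; A -> a; B -> j; C -> AA; X -> AA | AS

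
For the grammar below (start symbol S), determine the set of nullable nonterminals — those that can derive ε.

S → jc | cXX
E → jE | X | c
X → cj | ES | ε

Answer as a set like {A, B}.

{E, X}

Directly nullable (have an ε-rule): {X}.
E is nullable via E -> X (every symbol on the right is already known nullable).
Not nullable: S — each has a terminal in every rule's right-hand side or depends on a non-nullable symbol.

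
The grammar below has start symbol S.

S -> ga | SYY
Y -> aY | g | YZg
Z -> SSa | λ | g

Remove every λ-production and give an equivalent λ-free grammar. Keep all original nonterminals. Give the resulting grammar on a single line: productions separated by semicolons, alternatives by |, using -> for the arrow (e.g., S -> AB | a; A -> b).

S -> ga | SYY; Y -> g | Yg | aY | YZg; Z -> g | SSa

Nullable set: {Z}.
Y -> YZg: Z nullable, giving YZg | Yg.
Drop Z -> λ.
Unchanged (no nullable symbols): S -> SYY; S -> ga; Y -> aY; Y -> g; Z -> SSa; Z -> g.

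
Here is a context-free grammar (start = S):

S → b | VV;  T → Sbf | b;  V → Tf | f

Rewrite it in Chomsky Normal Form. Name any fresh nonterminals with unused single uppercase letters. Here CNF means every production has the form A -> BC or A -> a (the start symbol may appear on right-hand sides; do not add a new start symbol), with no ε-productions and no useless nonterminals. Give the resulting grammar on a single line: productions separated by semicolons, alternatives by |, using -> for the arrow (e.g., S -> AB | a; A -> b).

No ε-productions.
No unit productions to eliminate.
TERM: introduce A -> b, B -> f and substitute in every rule of length ≥2.
BIN: T -> SAB becomes T -> SC, C -> AB.

S -> b | VV; A -> b; B -> f; C -> AB; T -> b | SC; V -> f | TB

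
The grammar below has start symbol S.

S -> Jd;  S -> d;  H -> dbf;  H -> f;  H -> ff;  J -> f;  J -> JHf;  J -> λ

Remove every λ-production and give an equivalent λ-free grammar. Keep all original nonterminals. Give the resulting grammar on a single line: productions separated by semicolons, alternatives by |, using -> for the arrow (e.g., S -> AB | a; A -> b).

S -> d | Jd; H -> f | ff | dbf; J -> f | Hf | JHf

Nullable set: {J}.
S -> Jd: J nullable, giving Jd | d.
Drop J -> λ.
J -> JHf: J nullable, giving Hf | JHf.
Unchanged (no nullable symbols): S -> d; H -> dbf; H -> f; H -> ff; J -> f.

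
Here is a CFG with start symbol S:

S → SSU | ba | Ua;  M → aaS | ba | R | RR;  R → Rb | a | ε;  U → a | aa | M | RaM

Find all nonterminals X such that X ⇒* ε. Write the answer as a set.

{M, R, U}

Directly nullable (have an ε-rule): {R}.
M is nullable via M -> R (every symbol on the right is already known nullable).
U is nullable via U -> M (every symbol on the right is already known nullable).
Not nullable: S — each has a terminal in every rule's right-hand side or depends on a non-nullable symbol.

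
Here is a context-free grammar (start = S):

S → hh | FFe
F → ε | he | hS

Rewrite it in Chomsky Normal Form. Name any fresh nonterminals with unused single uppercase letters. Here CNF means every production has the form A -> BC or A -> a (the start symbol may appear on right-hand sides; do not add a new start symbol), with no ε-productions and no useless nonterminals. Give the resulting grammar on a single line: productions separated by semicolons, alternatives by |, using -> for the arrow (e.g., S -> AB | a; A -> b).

Nullable: {F}; after ε-elimination: S -> e | Fe | hh | FFe; F -> hS | he.
No unit productions to eliminate.
TERM: introduce B -> e, A -> h and substitute in every rule of length ≥2.
BIN: S -> FFB becomes S -> FC, C -> FB.

S -> e | AA | FB | FC; A -> h; B -> e; C -> FB; F -> AB | AS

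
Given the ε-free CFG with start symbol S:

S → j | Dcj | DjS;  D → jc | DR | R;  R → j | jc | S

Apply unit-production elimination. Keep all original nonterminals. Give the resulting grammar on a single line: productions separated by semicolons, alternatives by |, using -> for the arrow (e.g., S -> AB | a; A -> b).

Unit productions: D->R, R->S.
Unit pairs (A ⇒* B via units): (D,R), (D,S), (R,S).
S: inherits non-unit rules of {S} → Dcj | DjS | j.
D: inherits non-unit rules of {D, R, S} → DR | Dcj | DjS | j | jc.
R: inherits non-unit rules of {R, S} → Dcj | DjS | j | jc.

S -> j | Dcj | DjS; D -> j | DR | jc | Dcj | DjS; R -> j | jc | Dcj | DjS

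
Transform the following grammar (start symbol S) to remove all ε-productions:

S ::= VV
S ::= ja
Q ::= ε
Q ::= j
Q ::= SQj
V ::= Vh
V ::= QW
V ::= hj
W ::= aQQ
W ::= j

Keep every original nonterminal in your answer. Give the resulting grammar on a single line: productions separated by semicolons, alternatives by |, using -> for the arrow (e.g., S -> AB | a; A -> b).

S -> VV | ja; Q -> j | Sj | SQj; V -> W | QW | Vh | hj; W -> a | j | aQ | aQQ

Nullable set: {Q}.
Drop Q -> ε.
Q -> SQj: Q nullable, giving SQj | Sj.
V -> QW: Q nullable, giving QW | W.
W -> aQQ: Q, Q nullable, giving a | aQ | aQQ.
Unchanged (no nullable symbols): S -> VV; S -> ja; Q -> j; V -> Vh; V -> hj; W -> j.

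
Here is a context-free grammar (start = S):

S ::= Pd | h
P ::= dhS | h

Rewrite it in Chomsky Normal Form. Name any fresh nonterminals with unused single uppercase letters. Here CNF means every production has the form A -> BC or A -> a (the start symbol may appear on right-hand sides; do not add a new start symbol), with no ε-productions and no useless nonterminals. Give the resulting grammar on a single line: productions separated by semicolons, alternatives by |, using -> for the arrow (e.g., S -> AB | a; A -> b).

S -> h | PA; A -> d; B -> h; C -> BS; P -> h | AC

No ε-productions.
No unit productions to eliminate.
TERM: introduce A -> d, B -> h and substitute in every rule of length ≥2.
BIN: P -> ABS becomes P -> AC, C -> BS.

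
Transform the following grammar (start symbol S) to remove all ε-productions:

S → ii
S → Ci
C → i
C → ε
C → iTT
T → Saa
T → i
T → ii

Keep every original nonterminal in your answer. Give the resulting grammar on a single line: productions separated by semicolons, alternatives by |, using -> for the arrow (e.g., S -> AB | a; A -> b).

Nullable set: {C}.
S -> Ci: C nullable, giving Ci | i.
Drop C -> ε.
Unchanged (no nullable symbols): S -> ii; C -> i; C -> iTT; T -> Saa; T -> i; T -> ii.

S -> i | Ci | ii; C -> i | iTT; T -> i | ii | Saa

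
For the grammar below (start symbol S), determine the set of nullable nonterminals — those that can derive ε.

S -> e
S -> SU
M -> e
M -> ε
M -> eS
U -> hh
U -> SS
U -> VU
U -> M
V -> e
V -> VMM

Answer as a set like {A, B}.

{M, U}

Directly nullable (have an ε-rule): {M}.
U is nullable via U -> M (every symbol on the right is already known nullable).
Not nullable: S, V — each has a terminal in every rule's right-hand side or depends on a non-nullable symbol.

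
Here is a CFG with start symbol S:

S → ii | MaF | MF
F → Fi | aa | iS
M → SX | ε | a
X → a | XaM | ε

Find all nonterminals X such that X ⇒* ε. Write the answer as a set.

Directly nullable (have an ε-rule): {M, X}.
Not nullable: F, S — each has a terminal in every rule's right-hand side or depends on a non-nullable symbol.

{M, X}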